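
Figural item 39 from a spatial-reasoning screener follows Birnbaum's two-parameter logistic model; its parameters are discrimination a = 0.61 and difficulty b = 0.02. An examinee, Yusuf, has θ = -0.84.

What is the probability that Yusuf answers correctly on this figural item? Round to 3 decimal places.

P(θ) = 1 / (1 + exp(−a(θ − b)))
Exponent: 0.61 × (-0.84 − 0.02) = -0.5246
1/(1 + e^{0.5246}) = 0.3718

0.372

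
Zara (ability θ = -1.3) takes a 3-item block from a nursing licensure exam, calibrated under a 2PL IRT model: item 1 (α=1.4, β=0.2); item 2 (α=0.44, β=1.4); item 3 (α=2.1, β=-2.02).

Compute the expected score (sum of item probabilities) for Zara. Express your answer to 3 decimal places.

1.162

P(θ) = 1 / (1 + exp(−α(θ − β)))
P_1 = 1/(1+e^{2.1000}) = 0.1091
P_2 = 1/(1+e^{1.1880}) = 0.2336
P_3 = 1/(1+e^{-1.5120}) = 0.8194
E[score] = 0.1091 + 0.2336 + 0.8194 = 1.1621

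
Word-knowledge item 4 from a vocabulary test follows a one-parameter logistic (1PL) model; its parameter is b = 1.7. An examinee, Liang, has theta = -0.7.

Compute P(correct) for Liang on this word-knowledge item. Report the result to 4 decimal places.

0.0832

P(theta) = 1 / (1 + exp(−(theta − b)))
Exponent: (-0.7 − 1.7) = -2.4000
1/(1 + e^{2.4000}) = 0.0832
P = 0.0832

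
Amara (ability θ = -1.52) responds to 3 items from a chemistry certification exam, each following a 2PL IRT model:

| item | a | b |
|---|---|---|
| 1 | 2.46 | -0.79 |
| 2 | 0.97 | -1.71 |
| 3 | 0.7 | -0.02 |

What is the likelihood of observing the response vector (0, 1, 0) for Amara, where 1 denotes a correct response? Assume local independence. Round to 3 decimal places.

P(θ) = 1 / (1 + exp(−a(θ − b)))
P_1 = 1/(1+e^{1.7958}) = 0.1424
P_2 = 1/(1+e^{-0.1843}) = 0.5459
P_3 = 1/(1+e^{1.0500}) = 0.2592
L = (1−P_1) × P_2 × (1−P_3) = 0.8576 × 0.5459 × 0.7408 = 0.34685

0.347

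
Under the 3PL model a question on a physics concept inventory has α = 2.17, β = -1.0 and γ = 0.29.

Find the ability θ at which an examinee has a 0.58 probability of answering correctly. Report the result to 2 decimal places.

P(θ) = γ + (1 − γ) · 1 / (1 + exp(−α(θ − β)))
Remove guessing floor: (0.58 − 0.29)/(1 − 0.29) = 0.4085
logit = ln(0.4085/0.5915) = -0.3704
θ = β + logit/(α) = -1.0 + (-0.3704)/2.1700 = -1.1707

-1.17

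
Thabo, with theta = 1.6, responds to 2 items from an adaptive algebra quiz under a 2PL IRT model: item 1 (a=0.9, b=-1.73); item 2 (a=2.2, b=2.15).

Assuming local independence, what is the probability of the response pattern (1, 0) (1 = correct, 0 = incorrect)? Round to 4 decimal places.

P(theta) = 1 / (1 + exp(−a(theta − b)))
P_1 = 1/(1+e^{-2.9970}) = 0.9524
P_2 = 1/(1+e^{1.2100}) = 0.2297
L = P_1 × (1−P_2) = 0.9524 × 0.7703 = 0.73366

0.7337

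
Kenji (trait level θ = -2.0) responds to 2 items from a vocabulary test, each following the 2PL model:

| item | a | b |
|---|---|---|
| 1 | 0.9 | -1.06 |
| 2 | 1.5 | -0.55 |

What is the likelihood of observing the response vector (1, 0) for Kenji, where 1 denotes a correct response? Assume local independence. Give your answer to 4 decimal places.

0.2696

P(θ) = 1 / (1 + exp(−a(θ − b)))
P_1 = 1/(1+e^{0.8460}) = 0.3003
P_2 = 1/(1+e^{2.1750}) = 0.1020
L = P_1 × (1−P_2) = 0.3003 × 0.8980 = 0.26964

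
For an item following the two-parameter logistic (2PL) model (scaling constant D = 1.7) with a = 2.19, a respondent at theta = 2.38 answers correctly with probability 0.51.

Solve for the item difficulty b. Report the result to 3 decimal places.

2.369

P(theta) = 1 / (1 + exp(−D·a(theta − b)))
logit(0.51) = ln(0.51/0.49) = 0.0400
b = theta − logit/(1.7·a) = 2.38 − 0.0400/3.7230 = 2.3693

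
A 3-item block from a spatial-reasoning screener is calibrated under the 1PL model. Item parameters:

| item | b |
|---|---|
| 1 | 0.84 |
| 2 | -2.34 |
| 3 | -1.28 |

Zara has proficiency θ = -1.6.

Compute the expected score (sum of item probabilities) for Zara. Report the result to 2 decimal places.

1.18

P(θ) = 1 / (1 + exp(−(θ − b)))
P_1 = 1/(1+e^{2.4400}) = 0.0802
P_2 = 1/(1+e^{-0.7400}) = 0.6770
P_3 = 1/(1+e^{0.3200}) = 0.4207
E[score] = 0.0802 + 0.6770 + 0.4207 = 1.1778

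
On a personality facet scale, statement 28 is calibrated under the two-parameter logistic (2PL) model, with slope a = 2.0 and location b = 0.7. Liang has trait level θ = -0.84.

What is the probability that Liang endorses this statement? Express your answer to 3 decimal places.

0.044

P(θ) = 1 / (1 + exp(−a(θ − b)))
Exponent: 2.0 × (-0.84 − 0.7) = -3.0800
1/(1 + e^{3.0800}) = 0.0439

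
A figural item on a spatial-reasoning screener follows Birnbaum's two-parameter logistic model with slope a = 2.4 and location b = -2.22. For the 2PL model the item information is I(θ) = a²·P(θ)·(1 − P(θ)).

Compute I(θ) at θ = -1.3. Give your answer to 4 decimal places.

0.5139

P = 1/(1+e^{-2.2080}) = 0.9010
P(1−P) = 0.9010 × 0.0990 = 0.0892
I = a² × P(1−P) = 2.4² × 0.0892 = 0.51395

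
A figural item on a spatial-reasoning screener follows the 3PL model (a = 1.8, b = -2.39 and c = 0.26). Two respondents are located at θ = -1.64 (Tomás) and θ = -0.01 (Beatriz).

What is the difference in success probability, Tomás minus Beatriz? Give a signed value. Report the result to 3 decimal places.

-0.142

P(θ) = c + (1 − c) · 1 / (1 + exp(−a(θ − b)))
P(Tomás) = 0.8477  [exponent 1.3500]
P(Beatriz) = 0.9899  [exponent 4.2840]
Difference = 0.8477 − 0.9899 = -0.1423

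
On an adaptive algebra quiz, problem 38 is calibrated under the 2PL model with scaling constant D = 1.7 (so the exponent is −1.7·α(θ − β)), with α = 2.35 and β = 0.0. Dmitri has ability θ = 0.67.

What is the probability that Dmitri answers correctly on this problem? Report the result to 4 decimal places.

0.9356

P(θ) = 1 / (1 + exp(−D·α(θ − β)))
Exponent: 1.7 × 2.35 × (0.67 − 0.0) = 2.6767
1/(1 + e^{-2.6767}) = 0.9356
P = 0.9356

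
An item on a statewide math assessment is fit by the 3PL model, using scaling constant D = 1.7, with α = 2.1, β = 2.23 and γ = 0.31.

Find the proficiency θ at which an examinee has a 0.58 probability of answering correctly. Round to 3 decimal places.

2.106

P(θ) = γ + (1 − γ) · 1 / (1 + exp(−D·α(θ − β)))
Remove guessing floor: (0.58 − 0.31)/(1 − 0.31) = 0.3913
logit = ln(0.3913/0.6087) = -0.4418
θ = β + logit/(1.7·α) = 2.23 + (-0.4418)/3.5700 = 2.1062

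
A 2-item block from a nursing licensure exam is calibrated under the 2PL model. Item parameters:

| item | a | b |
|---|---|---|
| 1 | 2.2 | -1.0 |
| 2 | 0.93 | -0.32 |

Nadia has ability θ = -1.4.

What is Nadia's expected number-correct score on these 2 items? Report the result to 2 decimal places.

0.56

P(θ) = 1 / (1 + exp(−a(θ − b)))
P_1 = 1/(1+e^{0.8800}) = 0.2932
P_2 = 1/(1+e^{1.0044}) = 0.2681
E[score] = 0.2932 + 0.2681 = 0.5613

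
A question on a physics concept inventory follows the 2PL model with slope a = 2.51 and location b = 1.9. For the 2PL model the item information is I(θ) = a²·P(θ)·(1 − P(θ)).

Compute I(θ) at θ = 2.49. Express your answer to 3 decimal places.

0.951

P = 1/(1+e^{-1.4809}) = 0.8147
P(1−P) = 0.8147 × 0.1853 = 0.1510
I = a² × P(1−P) = 2.51² × 0.1510 = 0.95105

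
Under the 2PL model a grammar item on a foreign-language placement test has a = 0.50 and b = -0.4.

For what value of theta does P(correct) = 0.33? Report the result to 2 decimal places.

P(theta) = 1 / (1 + exp(−a(theta − b)))
logit = ln(0.3300/0.6700) = -0.7082
theta = b + logit/(a) = -0.4 + (-0.7082)/0.5000 = -1.8164

-1.82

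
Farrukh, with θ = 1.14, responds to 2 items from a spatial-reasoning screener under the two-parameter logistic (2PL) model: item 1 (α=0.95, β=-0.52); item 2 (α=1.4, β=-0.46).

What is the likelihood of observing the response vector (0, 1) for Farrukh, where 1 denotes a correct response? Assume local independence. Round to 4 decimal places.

0.1547

P(θ) = 1 / (1 + exp(−α(θ − β)))
P_1 = 1/(1+e^{-1.5770}) = 0.8288
P_2 = 1/(1+e^{-2.2400}) = 0.9038
L = (1−P_1) × P_2 = 0.1712 × 0.9038 = 0.15475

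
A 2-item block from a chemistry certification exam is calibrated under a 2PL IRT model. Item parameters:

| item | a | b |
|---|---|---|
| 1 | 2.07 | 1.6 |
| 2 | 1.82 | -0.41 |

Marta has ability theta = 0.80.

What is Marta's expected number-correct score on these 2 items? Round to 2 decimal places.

1.06

P(theta) = 1 / (1 + exp(−a(theta − b)))
P_1 = 1/(1+e^{1.6560}) = 0.1603
P_2 = 1/(1+e^{-2.2022}) = 0.9004
E[score] = 0.1603 + 0.9004 = 1.0607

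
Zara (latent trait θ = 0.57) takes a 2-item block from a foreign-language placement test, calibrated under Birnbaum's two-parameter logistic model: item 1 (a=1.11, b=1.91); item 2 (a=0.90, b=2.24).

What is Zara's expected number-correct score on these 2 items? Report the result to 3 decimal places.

P(θ) = 1 / (1 + exp(−a(θ − b)))
P_1 = 1/(1+e^{1.4874}) = 0.1843
P_2 = 1/(1+e^{1.5030}) = 0.1820
E[score] = 0.1843 + 0.1820 = 0.3663

0.366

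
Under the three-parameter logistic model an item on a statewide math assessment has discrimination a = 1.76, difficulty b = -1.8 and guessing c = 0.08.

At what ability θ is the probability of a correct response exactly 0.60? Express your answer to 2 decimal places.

-1.65

P(θ) = c + (1 − c) · 1 / (1 + exp(−a(θ − b)))
Remove guessing floor: (0.60 − 0.08)/(1 − 0.08) = 0.5652
logit = ln(0.5652/0.4348) = 0.2624
θ = b + logit/(a) = -1.8 + 0.2624/1.7600 = -1.6509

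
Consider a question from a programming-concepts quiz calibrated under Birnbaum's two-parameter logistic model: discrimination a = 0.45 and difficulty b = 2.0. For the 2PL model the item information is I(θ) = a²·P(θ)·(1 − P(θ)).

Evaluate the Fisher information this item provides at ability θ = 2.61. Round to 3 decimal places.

0.050

P = 1/(1+e^{-0.2745}) = 0.5682
P(1−P) = 0.5682 × 0.4318 = 0.2453
I = a² × P(1−P) = 0.45² × 0.2453 = 0.04968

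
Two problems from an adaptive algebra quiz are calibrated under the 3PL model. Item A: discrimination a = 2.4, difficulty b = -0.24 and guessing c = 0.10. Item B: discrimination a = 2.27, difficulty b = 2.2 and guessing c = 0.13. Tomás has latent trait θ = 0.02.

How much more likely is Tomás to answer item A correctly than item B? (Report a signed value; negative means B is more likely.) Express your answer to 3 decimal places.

P(θ) = c + (1 − c) · 1 / (1 + exp(−a(θ − b)))
P_A = 0.6860
P_B = 0.1361
P_A − P_B = 0.5499

0.550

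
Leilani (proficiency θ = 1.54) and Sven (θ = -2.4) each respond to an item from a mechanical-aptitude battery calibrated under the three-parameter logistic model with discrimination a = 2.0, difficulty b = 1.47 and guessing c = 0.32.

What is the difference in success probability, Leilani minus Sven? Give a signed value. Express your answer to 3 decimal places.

P(θ) = c + (1 − c) · 1 / (1 + exp(−a(θ − b)))
P(Leilani) = 0.6838  [exponent 0.1400]
P(Sven) = 0.3203  [exponent -7.7400]
Difference = 0.6838 − 0.3203 = 0.3635

0.363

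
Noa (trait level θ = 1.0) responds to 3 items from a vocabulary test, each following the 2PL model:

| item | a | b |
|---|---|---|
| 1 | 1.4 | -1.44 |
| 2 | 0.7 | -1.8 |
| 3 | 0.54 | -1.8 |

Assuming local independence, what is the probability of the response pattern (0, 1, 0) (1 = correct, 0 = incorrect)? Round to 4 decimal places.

P(θ) = 1 / (1 + exp(−a(θ − b)))
P_1 = 1/(1+e^{-3.4160}) = 0.9682
P_2 = 1/(1+e^{-1.9600}) = 0.8765
P_3 = 1/(1+e^{-1.5120}) = 0.8194
L = (1−P_1) × P_2 × (1−P_3) = 0.0318 × 0.8765 × 0.1806 = 0.00504

0.0050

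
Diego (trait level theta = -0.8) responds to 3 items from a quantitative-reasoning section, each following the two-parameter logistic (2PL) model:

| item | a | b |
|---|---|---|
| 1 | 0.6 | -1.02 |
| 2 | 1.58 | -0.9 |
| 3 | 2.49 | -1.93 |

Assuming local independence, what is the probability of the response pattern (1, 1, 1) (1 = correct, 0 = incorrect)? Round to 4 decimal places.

0.2712

P(theta) = 1 / (1 + exp(−a(theta − b)))
P_1 = 1/(1+e^{-0.1320}) = 0.5330
P_2 = 1/(1+e^{-0.1580}) = 0.5394
P_3 = 1/(1+e^{-2.8137}) = 0.9434
L = P_1 × P_2 × P_3 = 0.5330 × 0.5394 × 0.9434 = 0.27122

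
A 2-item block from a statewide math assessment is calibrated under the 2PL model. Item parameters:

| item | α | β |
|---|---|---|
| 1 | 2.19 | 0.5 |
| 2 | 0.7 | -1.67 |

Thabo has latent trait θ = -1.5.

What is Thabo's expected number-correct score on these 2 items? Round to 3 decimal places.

P(θ) = 1 / (1 + exp(−α(θ − β)))
P_1 = 1/(1+e^{4.3800}) = 0.0124
P_2 = 1/(1+e^{-0.1190}) = 0.5297
E[score] = 0.0124 + 0.5297 = 0.5421

0.542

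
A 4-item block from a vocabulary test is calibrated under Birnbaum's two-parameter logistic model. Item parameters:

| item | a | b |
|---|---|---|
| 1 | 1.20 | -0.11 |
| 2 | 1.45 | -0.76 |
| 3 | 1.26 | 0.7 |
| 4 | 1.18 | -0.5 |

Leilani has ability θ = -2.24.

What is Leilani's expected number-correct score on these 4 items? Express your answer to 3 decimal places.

P(θ) = 1 / (1 + exp(−a(θ − b)))
P_1 = 1/(1+e^{2.5560}) = 0.0720
P_2 = 1/(1+e^{2.1460}) = 0.1047
P_3 = 1/(1+e^{3.7044}) = 0.0240
P_4 = 1/(1+e^{2.0532}) = 0.1137
E[score] = 0.0720 + 0.1047 + 0.0240 + 0.1137 = 0.3145

0.314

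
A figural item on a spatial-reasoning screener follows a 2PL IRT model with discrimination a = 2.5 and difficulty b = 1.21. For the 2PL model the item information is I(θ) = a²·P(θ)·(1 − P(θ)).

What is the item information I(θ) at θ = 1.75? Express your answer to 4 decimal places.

P = 1/(1+e^{-1.3500}) = 0.7941
P(1−P) = 0.7941 × 0.2059 = 0.1635
I = a² × P(1−P) = 2.5² × 0.1635 = 1.02180

1.0218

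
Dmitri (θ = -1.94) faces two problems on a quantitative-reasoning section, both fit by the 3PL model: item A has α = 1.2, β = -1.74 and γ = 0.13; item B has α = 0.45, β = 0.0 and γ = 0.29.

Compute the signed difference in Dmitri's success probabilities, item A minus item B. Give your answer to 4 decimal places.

P(θ) = γ + (1 − γ) · 1 / (1 + exp(−α(θ − β)))
P_A = 0.5130
P_B = 0.4992
P_A − P_B = 0.0139

0.0139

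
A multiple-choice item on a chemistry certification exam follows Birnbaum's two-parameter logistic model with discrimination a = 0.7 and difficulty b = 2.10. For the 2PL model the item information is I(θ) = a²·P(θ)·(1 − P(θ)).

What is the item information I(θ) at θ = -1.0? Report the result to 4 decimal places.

P = 1/(1+e^{2.1700}) = 0.1025
P(1−P) = 0.1025 × 0.8975 = 0.0920
I = a² × P(1−P) = 0.7² × 0.0920 = 0.04507

0.0451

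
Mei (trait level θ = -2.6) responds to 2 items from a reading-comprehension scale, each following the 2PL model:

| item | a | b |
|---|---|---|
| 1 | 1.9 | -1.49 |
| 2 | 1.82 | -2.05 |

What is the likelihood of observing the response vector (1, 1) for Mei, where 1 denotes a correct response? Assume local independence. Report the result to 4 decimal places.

0.0291

P(θ) = 1 / (1 + exp(−a(θ − b)))
P_1 = 1/(1+e^{2.1090}) = 0.1082
P_2 = 1/(1+e^{1.0010}) = 0.2687
L = P_1 × P_2 = 0.1082 × 0.2687 = 0.02908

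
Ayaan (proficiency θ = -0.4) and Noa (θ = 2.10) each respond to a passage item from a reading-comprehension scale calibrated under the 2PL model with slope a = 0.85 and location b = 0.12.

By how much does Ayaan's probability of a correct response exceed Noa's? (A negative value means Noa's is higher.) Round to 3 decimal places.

-0.452

P(θ) = 1 / (1 + exp(−a(θ − b)))
P(Ayaan) = 0.3913  [exponent -0.4420]
P(Noa) = 0.8433  [exponent 1.6830]
Difference = 0.3913 − 0.8433 = -0.4520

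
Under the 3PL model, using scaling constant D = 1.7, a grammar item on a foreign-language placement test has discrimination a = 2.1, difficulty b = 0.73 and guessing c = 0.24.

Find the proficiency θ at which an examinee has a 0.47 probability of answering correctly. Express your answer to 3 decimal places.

P(θ) = c + (1 − c) · 1 / (1 + exp(−D·a(θ − b)))
Remove guessing floor: (0.47 − 0.24)/(1 − 0.24) = 0.3026
logit = ln(0.3026/0.6974) = -0.8348
θ = b + logit/(1.7·a) = 0.73 + (-0.8348)/3.5700 = 0.4962

0.496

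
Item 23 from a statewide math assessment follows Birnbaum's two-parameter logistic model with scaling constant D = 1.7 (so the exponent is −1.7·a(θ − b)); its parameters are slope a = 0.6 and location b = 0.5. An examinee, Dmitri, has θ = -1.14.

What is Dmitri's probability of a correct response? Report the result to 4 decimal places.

P(θ) = 1 / (1 + exp(−D·a(θ − b)))
Exponent: 1.7 × 0.6 × (-1.14 − 0.5) = -1.6728
1/(1 + e^{1.6728}) = 0.1581
P = 0.1581

0.1581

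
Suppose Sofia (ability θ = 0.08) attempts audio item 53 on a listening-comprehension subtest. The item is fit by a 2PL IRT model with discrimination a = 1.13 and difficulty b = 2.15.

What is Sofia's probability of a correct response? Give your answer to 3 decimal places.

P(θ) = 1 / (1 + exp(−a(θ − b)))
Exponent: 1.13 × (0.08 − 2.15) = -2.3391
1/(1 + e^{2.3391}) = 0.0879

0.088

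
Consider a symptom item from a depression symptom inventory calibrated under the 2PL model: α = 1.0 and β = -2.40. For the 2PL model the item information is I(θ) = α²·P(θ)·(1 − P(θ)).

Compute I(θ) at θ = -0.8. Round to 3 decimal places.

P = 1/(1+e^{-1.6000}) = 0.8320
P(1−P) = 0.8320 × 0.1680 = 0.1398
I = α² × P(1−P) = 1.0² × 0.1398 = 0.13976

0.140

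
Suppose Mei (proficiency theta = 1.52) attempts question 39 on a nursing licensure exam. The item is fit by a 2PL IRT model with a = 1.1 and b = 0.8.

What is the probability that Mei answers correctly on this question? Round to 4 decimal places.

0.6883

P(theta) = 1 / (1 + exp(−a(theta − b)))
Exponent: 1.1 × (1.52 − 0.8) = 0.7920
1/(1 + e^{-0.7920}) = 0.6883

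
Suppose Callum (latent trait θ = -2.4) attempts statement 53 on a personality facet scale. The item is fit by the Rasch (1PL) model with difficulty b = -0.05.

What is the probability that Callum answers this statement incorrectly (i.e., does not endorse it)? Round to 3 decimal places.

P(θ) = 1 / (1 + exp(−(θ − b)))
Exponent: (-2.4 − (-0.05)) = -2.3500
1/(1 + e^{2.3500}) = 0.0871
P = 0.0871
P(incorrect) = 1 − 0.0871 = 0.9129

0.913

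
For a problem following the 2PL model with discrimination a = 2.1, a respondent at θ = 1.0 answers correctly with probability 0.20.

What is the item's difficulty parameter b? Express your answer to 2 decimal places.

P(θ) = 1 / (1 + exp(−a(θ − b)))
logit(0.20) = ln(0.20/0.80) = -1.3863
b = θ − logit/(a) = 1.0 − (-1.3863)/2.1000 = 1.6601

1.66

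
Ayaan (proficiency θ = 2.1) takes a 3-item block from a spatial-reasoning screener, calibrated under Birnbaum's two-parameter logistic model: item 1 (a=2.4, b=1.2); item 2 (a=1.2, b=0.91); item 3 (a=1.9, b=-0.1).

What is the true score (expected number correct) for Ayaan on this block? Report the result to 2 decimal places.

2.69

P(θ) = 1 / (1 + exp(−a(θ − b)))
P_1 = 1/(1+e^{-2.1600}) = 0.8966
P_2 = 1/(1+e^{-1.4280}) = 0.8066
P_3 = 1/(1+e^{-4.1800}) = 0.9849
E[score] = 0.8966 + 0.8066 + 0.9849 = 2.6881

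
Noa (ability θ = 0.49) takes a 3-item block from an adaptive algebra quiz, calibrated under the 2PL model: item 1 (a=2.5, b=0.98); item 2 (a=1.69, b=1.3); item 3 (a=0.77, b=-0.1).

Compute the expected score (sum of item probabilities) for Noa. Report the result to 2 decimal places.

P(θ) = 1 / (1 + exp(−a(θ − b)))
P_1 = 1/(1+e^{1.2250}) = 0.2271
P_2 = 1/(1+e^{1.3689}) = 0.2028
P_3 = 1/(1+e^{-0.4543}) = 0.6117
E[score] = 0.2271 + 0.2028 + 0.6117 = 1.0415

1.04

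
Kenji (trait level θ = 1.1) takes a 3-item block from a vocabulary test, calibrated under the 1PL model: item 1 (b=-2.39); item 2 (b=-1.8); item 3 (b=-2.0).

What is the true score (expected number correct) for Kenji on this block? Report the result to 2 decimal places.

P(θ) = 1 / (1 + exp(−(θ − b)))
P_1 = 1/(1+e^{-3.4900}) = 0.9704
P_2 = 1/(1+e^{-2.9000}) = 0.9478
P_3 = 1/(1+e^{-3.1000}) = 0.9569
E[score] = 0.9704 + 0.9478 + 0.9569 = 2.8751

2.88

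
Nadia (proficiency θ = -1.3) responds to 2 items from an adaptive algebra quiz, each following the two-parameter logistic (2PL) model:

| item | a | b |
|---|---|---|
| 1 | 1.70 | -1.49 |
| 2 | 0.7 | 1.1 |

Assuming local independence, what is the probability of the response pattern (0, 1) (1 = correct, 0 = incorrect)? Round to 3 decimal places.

P(θ) = 1 / (1 + exp(−a(θ − b)))
P_1 = 1/(1+e^{-0.3230}) = 0.5801
P_2 = 1/(1+e^{1.6800}) = 0.1571
L = (1−P_1) × P_2 = 0.4199 × 0.1571 = 0.06597

0.066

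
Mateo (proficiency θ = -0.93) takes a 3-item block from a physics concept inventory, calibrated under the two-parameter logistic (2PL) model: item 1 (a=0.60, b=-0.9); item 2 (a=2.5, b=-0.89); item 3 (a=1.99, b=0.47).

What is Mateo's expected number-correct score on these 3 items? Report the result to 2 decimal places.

1.03

P(θ) = 1 / (1 + exp(−a(θ − b)))
P_1 = 1/(1+e^{0.0180}) = 0.4955
P_2 = 1/(1+e^{0.1000}) = 0.4750
P_3 = 1/(1+e^{2.7860}) = 0.0581
E[score] = 0.4955 + 0.4750 + 0.0581 = 1.0286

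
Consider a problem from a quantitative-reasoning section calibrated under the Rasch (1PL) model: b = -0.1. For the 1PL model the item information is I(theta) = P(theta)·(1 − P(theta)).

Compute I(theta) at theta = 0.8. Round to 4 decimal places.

P = 1/(1+e^{-0.9000}) = 0.7109
P(1−P) = 0.7109 × 0.2891 = 0.2055
I = P(1−P) = 0.20550

0.2055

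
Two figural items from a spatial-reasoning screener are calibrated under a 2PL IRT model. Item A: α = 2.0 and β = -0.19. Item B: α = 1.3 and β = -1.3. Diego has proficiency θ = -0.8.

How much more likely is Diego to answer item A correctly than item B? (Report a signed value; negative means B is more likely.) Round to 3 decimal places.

P(θ) = 1 / (1 + exp(−α(θ − β)))
P_A = 0.2279
P_B = 0.6570
P_A − P_B = -0.4291

-0.429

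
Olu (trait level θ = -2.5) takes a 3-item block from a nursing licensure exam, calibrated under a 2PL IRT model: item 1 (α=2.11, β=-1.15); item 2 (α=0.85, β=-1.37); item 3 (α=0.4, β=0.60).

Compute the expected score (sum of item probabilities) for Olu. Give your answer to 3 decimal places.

P(θ) = 1 / (1 + exp(−α(θ − β)))
P_1 = 1/(1+e^{2.8485}) = 0.0548
P_2 = 1/(1+e^{0.9605}) = 0.2768
P_3 = 1/(1+e^{1.2400}) = 0.2244
E[score] = 0.0548 + 0.2768 + 0.2244 = 0.5560

0.556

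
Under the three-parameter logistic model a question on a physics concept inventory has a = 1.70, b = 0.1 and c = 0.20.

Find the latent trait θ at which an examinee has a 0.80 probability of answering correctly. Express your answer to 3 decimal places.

0.746

P(θ) = c + (1 − c) · 1 / (1 + exp(−a(θ − b)))
Remove guessing floor: (0.80 − 0.20)/(1 − 0.20) = 0.7500
logit = ln(0.7500/0.2500) = 1.0986
θ = b + logit/(a) = 0.1 + 1.0986/1.7000 = 0.7462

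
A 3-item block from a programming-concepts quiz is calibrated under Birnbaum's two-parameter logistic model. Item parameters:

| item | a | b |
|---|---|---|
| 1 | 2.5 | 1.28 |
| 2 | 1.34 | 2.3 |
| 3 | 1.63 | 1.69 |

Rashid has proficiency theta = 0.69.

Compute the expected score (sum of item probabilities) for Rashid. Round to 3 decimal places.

P(theta) = 1 / (1 + exp(−a(theta − b)))
P_1 = 1/(1+e^{1.4750}) = 0.1862
P_2 = 1/(1+e^{2.1574}) = 0.1036
P_3 = 1/(1+e^{1.6300}) = 0.1638
E[score] = 0.1862 + 0.1036 + 0.1638 = 0.4537

0.454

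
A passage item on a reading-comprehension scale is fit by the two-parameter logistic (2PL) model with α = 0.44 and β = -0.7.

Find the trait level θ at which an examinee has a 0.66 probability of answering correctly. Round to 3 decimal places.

0.807

P(θ) = 1 / (1 + exp(−α(θ − β)))
logit = ln(0.6600/0.3400) = 0.6633
θ = β + logit/(α) = -0.7 + 0.6633/0.4400 = 0.8075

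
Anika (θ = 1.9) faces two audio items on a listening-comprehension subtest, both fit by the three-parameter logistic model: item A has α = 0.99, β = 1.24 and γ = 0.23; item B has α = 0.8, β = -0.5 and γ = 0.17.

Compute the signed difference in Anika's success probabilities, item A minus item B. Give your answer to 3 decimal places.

-0.157

P(θ) = γ + (1 − γ) · 1 / (1 + exp(−α(θ − β)))
P_A = 0.7365
P_B = 0.8939
P_A − P_B = -0.1574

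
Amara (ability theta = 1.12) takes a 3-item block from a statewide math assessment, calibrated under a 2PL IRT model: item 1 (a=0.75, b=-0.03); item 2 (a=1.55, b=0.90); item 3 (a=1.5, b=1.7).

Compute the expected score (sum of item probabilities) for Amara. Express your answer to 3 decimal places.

1.583

P(theta) = 1 / (1 + exp(−a(theta − b)))
P_1 = 1/(1+e^{-0.8625}) = 0.7032
P_2 = 1/(1+e^{-0.3410}) = 0.5844
P_3 = 1/(1+e^{0.8700}) = 0.2953
E[score] = 0.7032 + 0.5844 + 0.2953 = 1.5829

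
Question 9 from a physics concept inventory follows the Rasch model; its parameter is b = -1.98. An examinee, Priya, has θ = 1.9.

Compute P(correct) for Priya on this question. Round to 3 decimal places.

P(θ) = 1 / (1 + exp(−(θ − b)))
Exponent: (1.9 − (-1.98)) = 3.8800
1/(1 + e^{-3.8800}) = 0.9798
P = 0.9798

0.980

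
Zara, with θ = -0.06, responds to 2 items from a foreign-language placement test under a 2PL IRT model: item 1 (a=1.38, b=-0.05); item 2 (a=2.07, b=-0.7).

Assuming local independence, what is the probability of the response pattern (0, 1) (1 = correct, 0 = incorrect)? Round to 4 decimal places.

P(θ) = 1 / (1 + exp(−a(θ − b)))
P_1 = 1/(1+e^{0.0138}) = 0.4966
P_2 = 1/(1+e^{-1.3248}) = 0.7900
L = (1−P_1) × P_2 = 0.5034 × 0.7900 = 0.39771

0.3977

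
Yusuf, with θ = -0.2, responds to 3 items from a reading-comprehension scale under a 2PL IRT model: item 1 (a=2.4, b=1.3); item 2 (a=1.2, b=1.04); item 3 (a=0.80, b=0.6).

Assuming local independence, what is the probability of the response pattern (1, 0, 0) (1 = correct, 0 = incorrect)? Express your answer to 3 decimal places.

P(θ) = 1 / (1 + exp(−a(θ − b)))
P_1 = 1/(1+e^{3.6000}) = 0.0266
P_2 = 1/(1+e^{1.4880}) = 0.1842
P_3 = 1/(1+e^{0.6400}) = 0.3452
L = P_1 × (1−P_2) × (1−P_3) = 0.0266 × 0.8158 × 0.6548 = 0.01421

0.014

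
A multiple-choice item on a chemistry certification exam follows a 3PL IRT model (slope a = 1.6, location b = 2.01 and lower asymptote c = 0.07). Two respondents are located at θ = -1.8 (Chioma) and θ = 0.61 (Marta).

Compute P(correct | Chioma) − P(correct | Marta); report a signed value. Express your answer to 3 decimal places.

-0.087

P(θ) = c + (1 − c) · 1 / (1 + exp(−a(θ − b)))
P(Chioma) = 0.0721  [exponent -6.0960]
P(Marta) = 0.1595  [exponent -2.2400]
Difference = 0.0721 − 0.1595 = -0.0874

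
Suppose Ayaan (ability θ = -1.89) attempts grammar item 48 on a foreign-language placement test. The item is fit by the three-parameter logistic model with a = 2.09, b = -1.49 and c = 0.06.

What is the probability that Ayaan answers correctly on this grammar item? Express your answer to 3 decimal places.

P(θ) = c + (1 − c) · 1 / (1 + exp(−a(θ − b)))
Exponent: 2.09 × (-1.89 − (-1.49)) = -0.8360
1/(1 + e^{0.8360}) = 0.3024
P = 0.06 + 0.94 × 0.3024 = 0.3442

0.344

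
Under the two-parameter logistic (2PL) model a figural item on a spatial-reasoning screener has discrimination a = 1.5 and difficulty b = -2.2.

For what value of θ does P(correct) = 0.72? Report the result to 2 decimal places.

P(θ) = 1 / (1 + exp(−a(θ − b)))
logit = ln(0.7200/0.2800) = 0.9445
θ = b + logit/(a) = -2.2 + 0.9445/1.5000 = -1.5704

-1.57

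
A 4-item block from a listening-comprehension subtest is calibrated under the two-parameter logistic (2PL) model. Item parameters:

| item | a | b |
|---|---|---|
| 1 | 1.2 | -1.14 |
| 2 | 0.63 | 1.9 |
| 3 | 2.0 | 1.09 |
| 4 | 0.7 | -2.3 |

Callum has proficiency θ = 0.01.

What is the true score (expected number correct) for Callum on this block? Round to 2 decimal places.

1.97

P(θ) = 1 / (1 + exp(−a(θ − b)))
P_1 = 1/(1+e^{-1.3800}) = 0.7990
P_2 = 1/(1+e^{1.1907}) = 0.2331
P_3 = 1/(1+e^{2.1600}) = 0.1034
P_4 = 1/(1+e^{-1.6170}) = 0.8344
E[score] = 0.7990 + 0.2331 + 0.1034 + 0.8344 = 1.9699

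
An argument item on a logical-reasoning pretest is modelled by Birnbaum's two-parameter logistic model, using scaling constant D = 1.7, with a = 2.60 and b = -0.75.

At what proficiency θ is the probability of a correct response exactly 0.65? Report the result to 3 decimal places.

P(θ) = 1 / (1 + exp(−D·a(θ − b)))
logit = ln(0.6500/0.3500) = 0.6190
θ = b + logit/(1.7·a) = -0.75 + 0.6190/4.4200 = -0.6099

-0.610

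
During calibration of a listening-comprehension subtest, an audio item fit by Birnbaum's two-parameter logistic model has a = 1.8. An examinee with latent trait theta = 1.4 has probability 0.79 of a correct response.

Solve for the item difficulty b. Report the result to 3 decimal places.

0.664

P(theta) = 1 / (1 + exp(−a(theta − b)))
logit(0.79) = ln(0.79/0.21) = 1.3249
b = theta − logit/(a) = 1.4 − 1.3249/1.8000 = 0.6639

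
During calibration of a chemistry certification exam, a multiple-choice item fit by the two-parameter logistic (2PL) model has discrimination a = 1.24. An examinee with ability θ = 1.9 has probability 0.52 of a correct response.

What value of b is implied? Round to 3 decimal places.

P(θ) = 1 / (1 + exp(−a(θ − b)))
logit(0.52) = ln(0.52/0.48) = 0.0800
b = θ − logit/(a) = 1.9 − 0.0800/1.2400 = 1.8354

1.835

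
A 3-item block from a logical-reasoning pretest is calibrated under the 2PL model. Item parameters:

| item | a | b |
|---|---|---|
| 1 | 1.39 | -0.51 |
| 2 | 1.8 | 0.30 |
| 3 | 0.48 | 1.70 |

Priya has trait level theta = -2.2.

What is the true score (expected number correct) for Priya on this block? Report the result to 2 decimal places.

0.23

P(theta) = 1 / (1 + exp(−a(theta − b)))
P_1 = 1/(1+e^{2.3491}) = 0.0871
P_2 = 1/(1+e^{4.5000}) = 0.0110
P_3 = 1/(1+e^{1.8720}) = 0.1333
E[score] = 0.0871 + 0.0110 + 0.1333 = 0.2314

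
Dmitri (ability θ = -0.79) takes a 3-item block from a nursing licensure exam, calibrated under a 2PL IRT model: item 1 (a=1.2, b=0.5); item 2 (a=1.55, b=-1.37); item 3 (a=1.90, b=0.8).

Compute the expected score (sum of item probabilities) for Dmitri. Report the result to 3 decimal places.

P(θ) = 1 / (1 + exp(−a(θ − b)))
P_1 = 1/(1+e^{1.5480}) = 0.1754
P_2 = 1/(1+e^{-0.8990}) = 0.7107
P_3 = 1/(1+e^{3.0210}) = 0.0465
E[score] = 0.1754 + 0.7107 + 0.0465 = 0.9326

0.933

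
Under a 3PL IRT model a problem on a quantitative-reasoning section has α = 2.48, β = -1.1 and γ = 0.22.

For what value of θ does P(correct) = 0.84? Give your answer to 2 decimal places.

-0.55

P(θ) = γ + (1 − γ) · 1 / (1 + exp(−α(θ − β)))
Remove guessing floor: (0.84 − 0.22)/(1 − 0.22) = 0.7949
logit = ln(0.7949/0.2051) = 1.3545
θ = β + logit/(α) = -1.1 + 1.3545/2.4800 = -0.5538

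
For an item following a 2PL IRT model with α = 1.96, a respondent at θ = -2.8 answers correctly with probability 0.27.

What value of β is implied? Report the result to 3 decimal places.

P(θ) = 1 / (1 + exp(−α(θ − β)))
logit(0.27) = ln(0.27/0.73) = -0.9946
β = θ − logit/(α) = -2.8 − (-0.9946)/1.9600 = -2.2925

-2.293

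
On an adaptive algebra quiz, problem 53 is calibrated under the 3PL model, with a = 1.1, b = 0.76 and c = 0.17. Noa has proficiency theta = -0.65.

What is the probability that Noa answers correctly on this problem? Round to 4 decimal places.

P(theta) = c + (1 − c) · 1 / (1 + exp(−a(theta − b)))
Exponent: 1.1 × (-0.65 − 0.76) = -1.5510
1/(1 + e^{1.5510}) = 0.1749
P = 0.17 + 0.83 × 0.1749 = 0.3152

0.3152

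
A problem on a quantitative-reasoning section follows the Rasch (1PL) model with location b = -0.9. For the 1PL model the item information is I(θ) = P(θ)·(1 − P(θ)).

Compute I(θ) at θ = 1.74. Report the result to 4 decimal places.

0.0622

P = 1/(1+e^{-2.6400}) = 0.9334
P(1−P) = 0.9334 × 0.0666 = 0.0622
I = P(1−P) = 0.06217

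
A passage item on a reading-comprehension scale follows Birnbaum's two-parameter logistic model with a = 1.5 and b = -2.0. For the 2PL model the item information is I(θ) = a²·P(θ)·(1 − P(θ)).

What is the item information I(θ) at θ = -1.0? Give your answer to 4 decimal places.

0.3356

P = 1/(1+e^{-1.5000}) = 0.8176
P(1−P) = 0.8176 × 0.1824 = 0.1491
I = a² × P(1−P) = 1.5² × 0.1491 = 0.33558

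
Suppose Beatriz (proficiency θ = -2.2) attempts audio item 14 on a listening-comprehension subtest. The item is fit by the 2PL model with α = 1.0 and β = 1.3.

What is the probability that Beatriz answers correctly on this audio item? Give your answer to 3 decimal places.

0.029

P(θ) = 1 / (1 + exp(−α(θ − β)))
Exponent: 1.0 × (-2.2 − 1.3) = -3.5000
1/(1 + e^{3.5000}) = 0.0293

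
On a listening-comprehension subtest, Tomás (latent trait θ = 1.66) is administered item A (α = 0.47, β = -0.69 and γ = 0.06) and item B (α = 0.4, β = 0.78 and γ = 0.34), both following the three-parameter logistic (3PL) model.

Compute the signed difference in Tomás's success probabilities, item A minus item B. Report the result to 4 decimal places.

P(θ) = γ + (1 − γ) · 1 / (1 + exp(−α(θ − β)))
P_A = 0.7660
P_B = 0.7275
P_A − P_B = 0.0385

0.0385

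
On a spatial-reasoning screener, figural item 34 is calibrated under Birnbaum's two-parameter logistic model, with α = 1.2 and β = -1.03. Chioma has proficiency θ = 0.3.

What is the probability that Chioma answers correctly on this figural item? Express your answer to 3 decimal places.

P(θ) = 1 / (1 + exp(−α(θ − β)))
Exponent: 1.2 × (0.3 − (-1.03)) = 1.5960
1/(1 + e^{-1.5960}) = 0.8315

0.831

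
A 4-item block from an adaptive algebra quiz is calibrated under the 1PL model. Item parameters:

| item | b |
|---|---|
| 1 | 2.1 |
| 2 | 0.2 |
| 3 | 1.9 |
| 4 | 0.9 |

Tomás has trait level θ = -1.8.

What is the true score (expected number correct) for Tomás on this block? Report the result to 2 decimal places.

P(θ) = 1 / (1 + exp(−(θ − b)))
P_1 = 1/(1+e^{3.9000}) = 0.0198
P_2 = 1/(1+e^{2.0000}) = 0.1192
P_3 = 1/(1+e^{3.7000}) = 0.0241
P_4 = 1/(1+e^{2.7000}) = 0.0630
E[score] = 0.0198 + 0.1192 + 0.0241 + 0.0630 = 0.2261

0.23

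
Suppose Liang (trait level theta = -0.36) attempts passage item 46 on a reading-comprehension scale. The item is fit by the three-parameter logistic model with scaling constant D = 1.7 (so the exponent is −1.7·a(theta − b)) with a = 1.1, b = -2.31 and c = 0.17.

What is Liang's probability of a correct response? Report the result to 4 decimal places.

0.9789

P(theta) = c + (1 − c) · 1 / (1 + exp(−D·a(theta − b)))
Exponent: 1.7 × 1.1 × (-0.36 − (-2.31)) = 3.6465
1/(1 + e^{-3.6465}) = 0.9746
P = 0.17 + 0.83 × 0.9746 = 0.9789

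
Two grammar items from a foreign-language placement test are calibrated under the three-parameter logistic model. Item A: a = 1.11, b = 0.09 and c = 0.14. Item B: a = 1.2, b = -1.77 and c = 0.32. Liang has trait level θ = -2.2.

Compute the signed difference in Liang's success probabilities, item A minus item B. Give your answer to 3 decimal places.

-0.371

P(θ) = c + (1 − c) · 1 / (1 + exp(−a(θ − b)))
P_A = 0.2028
P_B = 0.5742
P_A − P_B = -0.3714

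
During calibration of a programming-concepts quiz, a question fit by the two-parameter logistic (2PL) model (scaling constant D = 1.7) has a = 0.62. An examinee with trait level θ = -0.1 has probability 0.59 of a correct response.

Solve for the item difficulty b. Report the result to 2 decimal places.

P(θ) = 1 / (1 + exp(−D·a(θ − b)))
logit(0.59) = ln(0.59/0.41) = 0.3640
b = θ − logit/(1.7·a) = -0.1 − 0.3640/1.0540 = -0.4453

-0.45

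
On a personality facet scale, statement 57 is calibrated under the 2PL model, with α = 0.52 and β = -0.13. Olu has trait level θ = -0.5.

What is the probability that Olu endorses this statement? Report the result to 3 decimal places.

0.452

P(θ) = 1 / (1 + exp(−α(θ − β)))
Exponent: 0.52 × (-0.5 − (-0.13)) = -0.1924
1/(1 + e^{0.1924}) = 0.4520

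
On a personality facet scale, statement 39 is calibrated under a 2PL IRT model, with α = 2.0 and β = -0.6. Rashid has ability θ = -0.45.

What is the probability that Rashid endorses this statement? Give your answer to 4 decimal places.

P(θ) = 1 / (1 + exp(−α(θ − β)))
Exponent: 2.0 × (-0.45 − (-0.6)) = 0.3000
1/(1 + e^{-0.3000}) = 0.5744

0.5744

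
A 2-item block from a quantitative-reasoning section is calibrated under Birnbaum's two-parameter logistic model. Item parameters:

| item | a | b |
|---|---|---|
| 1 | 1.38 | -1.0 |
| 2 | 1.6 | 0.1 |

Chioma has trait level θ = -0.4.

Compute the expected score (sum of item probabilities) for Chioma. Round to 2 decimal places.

P(θ) = 1 / (1 + exp(−a(θ − b)))
P_1 = 1/(1+e^{-0.8280}) = 0.6959
P_2 = 1/(1+e^{0.8000}) = 0.3100
E[score] = 0.6959 + 0.3100 = 1.0060

1.01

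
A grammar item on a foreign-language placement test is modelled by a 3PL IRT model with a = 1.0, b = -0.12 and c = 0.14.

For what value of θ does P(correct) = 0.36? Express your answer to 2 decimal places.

-1.19

P(θ) = c + (1 − c) · 1 / (1 + exp(−a(θ − b)))
Remove guessing floor: (0.36 − 0.14)/(1 − 0.14) = 0.2558
logit = ln(0.2558/0.7442) = -1.0678
θ = b + logit/(a) = -0.12 + (-1.0678)/1.0000 = -1.1878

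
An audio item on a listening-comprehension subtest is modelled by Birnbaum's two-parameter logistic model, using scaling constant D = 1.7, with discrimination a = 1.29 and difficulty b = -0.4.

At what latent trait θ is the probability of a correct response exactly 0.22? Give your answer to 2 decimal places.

-0.98

P(θ) = 1 / (1 + exp(−D·a(θ − b)))
logit = ln(0.2200/0.7800) = -1.2657
θ = b + logit/(1.7·a) = -0.4 + (-1.2657)/2.1930 = -0.9771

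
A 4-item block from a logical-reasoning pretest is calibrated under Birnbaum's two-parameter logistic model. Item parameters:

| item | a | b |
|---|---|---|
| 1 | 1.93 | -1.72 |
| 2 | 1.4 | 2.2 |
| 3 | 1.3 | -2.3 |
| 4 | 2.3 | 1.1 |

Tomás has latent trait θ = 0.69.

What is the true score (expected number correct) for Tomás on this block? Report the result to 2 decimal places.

2.36

P(θ) = 1 / (1 + exp(−a(θ − b)))
P_1 = 1/(1+e^{-4.6513}) = 0.9905
P_2 = 1/(1+e^{2.1140}) = 0.1077
P_3 = 1/(1+e^{-3.8870}) = 0.9799
P_4 = 1/(1+e^{0.9430}) = 0.2803
E[score] = 0.9905 + 0.1077 + 0.9799 + 0.2803 = 2.3585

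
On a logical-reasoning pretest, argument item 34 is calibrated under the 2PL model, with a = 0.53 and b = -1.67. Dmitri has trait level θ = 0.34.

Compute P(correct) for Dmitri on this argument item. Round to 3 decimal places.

P(θ) = 1 / (1 + exp(−a(θ − b)))
Exponent: 0.53 × (0.34 − (-1.67)) = 1.0653
1/(1 + e^{-1.0653}) = 0.7437

0.744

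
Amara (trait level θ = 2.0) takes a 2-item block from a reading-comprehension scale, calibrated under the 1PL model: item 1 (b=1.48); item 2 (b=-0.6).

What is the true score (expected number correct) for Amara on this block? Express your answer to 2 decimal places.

P(θ) = 1 / (1 + exp(−(θ − b)))
P_1 = 1/(1+e^{-0.5200}) = 0.6271
P_2 = 1/(1+e^{-2.6000}) = 0.9309
E[score] = 0.6271 + 0.9309 = 1.5580

1.56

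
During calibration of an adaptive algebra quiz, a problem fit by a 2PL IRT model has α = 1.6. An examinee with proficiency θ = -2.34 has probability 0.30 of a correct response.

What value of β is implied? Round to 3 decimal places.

P(θ) = 1 / (1 + exp(−α(θ − β)))
logit(0.30) = ln(0.30/0.70) = -0.8473
β = θ − logit/(α) = -2.34 − (-0.8473)/1.6000 = -1.8104

-1.810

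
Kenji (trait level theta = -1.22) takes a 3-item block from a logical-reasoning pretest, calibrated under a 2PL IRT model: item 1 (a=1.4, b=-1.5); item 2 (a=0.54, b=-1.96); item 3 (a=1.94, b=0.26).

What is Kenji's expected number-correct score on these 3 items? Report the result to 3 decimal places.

1.249

P(theta) = 1 / (1 + exp(−a(theta − b)))
P_1 = 1/(1+e^{-0.3920}) = 0.5968
P_2 = 1/(1+e^{-0.3996}) = 0.5986
P_3 = 1/(1+e^{2.8712}) = 0.0536
E[score] = 0.5968 + 0.5986 + 0.0536 = 1.2490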